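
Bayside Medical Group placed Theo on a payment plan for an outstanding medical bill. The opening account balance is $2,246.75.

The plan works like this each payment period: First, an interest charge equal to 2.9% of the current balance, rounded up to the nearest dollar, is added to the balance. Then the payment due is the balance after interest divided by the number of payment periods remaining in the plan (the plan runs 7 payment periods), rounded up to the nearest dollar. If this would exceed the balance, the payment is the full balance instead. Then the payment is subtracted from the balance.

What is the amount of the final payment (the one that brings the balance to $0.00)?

Payment period 1: $2,246.75 +$66.00 interest = $2,312.75; pay $331.00 → $1,981.75
Payment period 2: $1,981.75 +$58.00 interest = $2,039.75; pay $340.00 → $1,699.75
Payment period 3: $1,699.75 +$50.00 interest = $1,749.75; pay $350.00 → $1,399.75
Payment period 4: $1,399.75 +$41.00 interest = $1,440.75; pay $361.00 → $1,079.75
Payment period 5: $1,079.75 +$32.00 interest = $1,111.75; pay $371.00 → $740.75
Payment period 6: $740.75 +$22.00 interest = $762.75; pay $382.00 → $380.75
Payment period 7: $380.75 +$12.00 interest = $392.75; pay $392.75 → $0.00

$392.75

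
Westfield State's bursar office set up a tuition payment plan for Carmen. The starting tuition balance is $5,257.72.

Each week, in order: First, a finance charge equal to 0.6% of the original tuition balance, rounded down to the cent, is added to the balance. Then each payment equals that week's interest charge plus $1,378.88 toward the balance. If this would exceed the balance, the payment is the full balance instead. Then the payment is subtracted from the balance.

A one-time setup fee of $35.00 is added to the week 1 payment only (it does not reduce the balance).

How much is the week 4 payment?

$1,152.62

# | Opening | Interest | Payment | Fee | End bal
1 | $5,257.72 | $31.54 | $1,410.42 | $35.00 | $3,878.84
2 | $3,878.84 | $31.54 | $1,410.42 | — | $2,499.96
3 | $2,499.96 | $31.54 | $1,410.42 | — | $1,121.08
4 | $1,121.08 | $31.54 | $1,152.62 | — | $0.00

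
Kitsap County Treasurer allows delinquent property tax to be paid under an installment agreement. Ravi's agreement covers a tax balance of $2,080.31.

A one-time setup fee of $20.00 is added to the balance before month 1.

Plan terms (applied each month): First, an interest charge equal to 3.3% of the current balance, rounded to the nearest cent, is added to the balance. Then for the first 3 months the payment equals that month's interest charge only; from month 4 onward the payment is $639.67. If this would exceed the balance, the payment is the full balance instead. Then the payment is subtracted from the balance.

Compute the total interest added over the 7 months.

$369.74

# | Opening | Interest | Payment | End bal
1 | $2,100.31 | $69.31 | $69.31 | $2,100.31
2 | $2,100.31 | $69.31 | $69.31 | $2,100.31
3 | $2,100.31 | $69.31 | $69.31 | $2,100.31
4 | $2,100.31 | $69.31 | $639.67 | $1,529.95
5 | $1,529.95 | $50.49 | $639.67 | $940.77
6 | $940.77 | $31.05 | $639.67 | $332.15
7 | $332.15 | $10.96 | $343.11 | $0.00
Total interest: $69.31 + $69.31 + $69.31 + $69.31 + $50.49 + $31.05 + $10.96 = $369.74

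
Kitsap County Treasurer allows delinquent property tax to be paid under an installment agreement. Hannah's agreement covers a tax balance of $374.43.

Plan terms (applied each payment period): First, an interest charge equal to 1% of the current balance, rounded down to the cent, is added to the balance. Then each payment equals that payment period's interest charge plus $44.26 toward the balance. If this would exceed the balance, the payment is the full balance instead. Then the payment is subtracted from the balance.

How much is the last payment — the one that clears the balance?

Payment period 1: $374.43 +$3.74 interest = $378.17; pay $48.00 → $330.17
Payment period 2: $330.17 +$3.30 interest = $333.47; pay $47.56 → $285.91
Payment period 3: $285.91 +$2.85 interest = $288.76; pay $47.11 → $241.65
Payment period 4: $241.65 +$2.41 interest = $244.06; pay $46.67 → $197.39
Payment period 5: $197.39 +$1.97 interest = $199.36; pay $46.23 → $153.13
Payment period 6: $153.13 +$1.53 interest = $154.66; pay $45.79 → $108.87
Payment period 7: $108.87 +$1.08 interest = $109.95; pay $45.34 → $64.61
Payment period 8: $64.61 +$0.64 interest = $65.25; pay $44.90 → $20.35
Payment period 9: $20.35 +$0.20 interest = $20.55; pay $20.55 → $0.00

$20.55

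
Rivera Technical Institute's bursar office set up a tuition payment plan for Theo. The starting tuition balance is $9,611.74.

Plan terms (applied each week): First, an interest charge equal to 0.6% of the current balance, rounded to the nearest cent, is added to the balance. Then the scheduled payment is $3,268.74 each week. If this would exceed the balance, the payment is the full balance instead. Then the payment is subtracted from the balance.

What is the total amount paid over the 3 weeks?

$9,726.83

Week 1: $9,611.74 +$57.67 interest = $9,669.41; pay $3,268.74 → $6,400.67
Week 2: $6,400.67 +$38.40 interest = $6,439.07; pay $3,268.74 → $3,170.33
Week 3: $3,170.33 +$19.02 interest = $3,189.35; pay $3,189.35 → $0.00
Total paid: $9,726.83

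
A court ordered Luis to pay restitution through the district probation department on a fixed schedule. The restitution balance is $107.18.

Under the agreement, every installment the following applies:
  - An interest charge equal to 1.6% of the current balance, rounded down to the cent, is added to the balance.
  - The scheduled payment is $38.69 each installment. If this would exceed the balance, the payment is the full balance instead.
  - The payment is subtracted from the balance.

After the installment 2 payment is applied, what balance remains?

# | Opening | Interest | Payment | End bal
1 | $107.18 | $1.71 | $38.69 | $70.20
2 | $70.20 | $1.12 | $38.69 | $32.63

$32.63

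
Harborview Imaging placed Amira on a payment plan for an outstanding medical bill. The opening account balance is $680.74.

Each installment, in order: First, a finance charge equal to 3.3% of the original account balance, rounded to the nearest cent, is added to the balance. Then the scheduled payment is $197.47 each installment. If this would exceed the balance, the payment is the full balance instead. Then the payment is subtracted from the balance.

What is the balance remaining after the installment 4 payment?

$0.00

# | Opening | Interest | Payment | End bal
1 | $680.74 | $22.46 | $197.47 | $505.73
2 | $505.73 | $22.46 | $197.47 | $330.72
3 | $330.72 | $22.46 | $197.47 | $155.71
4 | $155.71 | $22.46 | $178.17 | $0.00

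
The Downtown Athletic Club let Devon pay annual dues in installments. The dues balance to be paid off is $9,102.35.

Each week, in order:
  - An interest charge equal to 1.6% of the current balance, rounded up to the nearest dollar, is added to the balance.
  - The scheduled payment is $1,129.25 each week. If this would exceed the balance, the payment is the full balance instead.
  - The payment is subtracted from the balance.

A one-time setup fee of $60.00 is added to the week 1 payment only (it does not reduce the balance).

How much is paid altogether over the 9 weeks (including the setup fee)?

$9,889.35

Week 1: $9,102.35 +$146.00 interest = $9,248.35; pay $1,129.25 (+ $60.00 fee) → $8,119.10
Week 2: $8,119.10 +$130.00 interest = $8,249.10; pay $1,129.25 → $7,119.85
Week 3: $7,119.85 +$114.00 interest = $7,233.85; pay $1,129.25 → $6,104.60
Week 4: $6,104.60 +$98.00 interest = $6,202.60; pay $1,129.25 → $5,073.35
Week 5: $5,073.35 +$82.00 interest = $5,155.35; pay $1,129.25 → $4,026.10
Week 6: $4,026.10 +$65.00 interest = $4,091.10; pay $1,129.25 → $2,961.85
Week 7: $2,961.85 +$48.00 interest = $3,009.85; pay $1,129.25 → $1,880.60
Week 8: $1,880.60 +$31.00 interest = $1,911.60; pay $1,129.25 → $782.35
Week 9: $782.35 +$13.00 interest = $795.35; pay $795.35 → $0.00
Total paid: $9,889.35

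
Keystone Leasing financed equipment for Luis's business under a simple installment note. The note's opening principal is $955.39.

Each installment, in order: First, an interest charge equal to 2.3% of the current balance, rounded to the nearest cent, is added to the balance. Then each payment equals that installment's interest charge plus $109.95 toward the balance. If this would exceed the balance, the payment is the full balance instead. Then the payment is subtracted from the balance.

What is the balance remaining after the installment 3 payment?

$625.54

Installment 1: opening $955.39; interest $21.97 → $977.36; payment $131.92; balance $845.44
Installment 2: opening $845.44; interest $19.45 → $864.89; payment $129.40; balance $735.49
Installment 3: opening $735.49; interest $16.92 → $752.41; payment $126.87; balance $625.54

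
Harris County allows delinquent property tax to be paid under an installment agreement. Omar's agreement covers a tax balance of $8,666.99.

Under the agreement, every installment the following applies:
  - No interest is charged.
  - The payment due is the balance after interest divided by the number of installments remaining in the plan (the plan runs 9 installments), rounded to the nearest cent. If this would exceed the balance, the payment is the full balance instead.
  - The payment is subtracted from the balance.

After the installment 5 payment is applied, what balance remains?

$3,851.99

Installment 1: $8,666.99 − $963.00 → $7,703.99
Installment 2: $7,703.99 − $963.00 → $6,740.99
Installment 3: $6,740.99 − $963.00 → $5,777.99
Installment 4: $5,777.99 − $963.00 → $4,814.99
Installment 5: $4,814.99 − $963.00 → $3,851.99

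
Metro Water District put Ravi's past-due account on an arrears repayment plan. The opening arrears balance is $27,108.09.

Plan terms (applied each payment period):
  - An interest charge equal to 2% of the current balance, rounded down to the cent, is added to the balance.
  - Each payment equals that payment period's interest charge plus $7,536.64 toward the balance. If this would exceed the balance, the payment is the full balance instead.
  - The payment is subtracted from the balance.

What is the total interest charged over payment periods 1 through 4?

$1,264.23

# | Opening | Interest | Payment | End bal
1 | $27,108.09 | $542.16 | $8,078.80 | $19,571.45
2 | $19,571.45 | $391.42 | $7,928.06 | $12,034.81
3 | $12,034.81 | $240.69 | $7,777.33 | $4,498.17
4 | $4,498.17 | $89.96 | $4,588.13 | $0.00
Total interest: $542.16 + $391.42 + $240.69 + $89.96 = $1,264.23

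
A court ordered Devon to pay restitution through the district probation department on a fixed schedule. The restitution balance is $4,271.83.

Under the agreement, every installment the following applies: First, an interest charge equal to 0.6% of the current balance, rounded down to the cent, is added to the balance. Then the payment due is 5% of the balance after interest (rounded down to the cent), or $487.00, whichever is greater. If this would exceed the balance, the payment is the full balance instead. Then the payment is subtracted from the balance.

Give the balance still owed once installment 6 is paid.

$1,461.73

Installment 1: $4,271.83 +$25.63 interest = $4,297.46; pay $487.00 → $3,810.46
Installment 2: $3,810.46 +$22.86 interest = $3,833.32; pay $487.00 → $3,346.32
Installment 3: $3,346.32 +$20.07 interest = $3,366.39; pay $487.00 → $2,879.39
Installment 4: $2,879.39 +$17.27 interest = $2,896.66; pay $487.00 → $2,409.66
Installment 5: $2,409.66 +$14.45 interest = $2,424.11; pay $487.00 → $1,937.11
Installment 6: $1,937.11 +$11.62 interest = $1,948.73; pay $487.00 → $1,461.73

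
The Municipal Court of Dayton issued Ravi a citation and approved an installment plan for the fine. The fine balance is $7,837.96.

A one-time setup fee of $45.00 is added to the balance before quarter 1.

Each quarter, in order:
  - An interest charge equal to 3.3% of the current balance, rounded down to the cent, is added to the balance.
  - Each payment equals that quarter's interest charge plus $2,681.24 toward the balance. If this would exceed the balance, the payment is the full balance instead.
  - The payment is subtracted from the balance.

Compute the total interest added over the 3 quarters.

# | Opening | Interest | Payment | End bal
1 | $7,882.96 | $260.13 | $2,941.37 | $5,201.72
2 | $5,201.72 | $171.65 | $2,852.89 | $2,520.48
3 | $2,520.48 | $83.17 | $2,603.65 | $0.00
Total interest: $260.13 + $171.65 + $83.17 = $514.95

$514.95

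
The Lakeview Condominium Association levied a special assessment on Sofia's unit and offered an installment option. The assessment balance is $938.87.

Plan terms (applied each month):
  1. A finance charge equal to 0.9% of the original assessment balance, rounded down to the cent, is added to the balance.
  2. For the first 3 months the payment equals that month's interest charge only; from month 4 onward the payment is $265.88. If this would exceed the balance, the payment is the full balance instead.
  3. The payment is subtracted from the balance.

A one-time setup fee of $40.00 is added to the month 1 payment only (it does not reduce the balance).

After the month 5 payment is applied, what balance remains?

Month 1: $938.87 +$8.44 interest = $947.31; pay $8.44 (+ $40.00 fee) → $938.87
Month 2: $938.87 +$8.44 interest = $947.31; pay $8.44 → $938.87
Month 3: $938.87 +$8.44 interest = $947.31; pay $8.44 → $938.87
Month 4: $938.87 +$8.44 interest = $947.31; pay $265.88 → $681.43
Month 5: $681.43 +$8.44 interest = $689.87; pay $265.88 → $423.99

$423.99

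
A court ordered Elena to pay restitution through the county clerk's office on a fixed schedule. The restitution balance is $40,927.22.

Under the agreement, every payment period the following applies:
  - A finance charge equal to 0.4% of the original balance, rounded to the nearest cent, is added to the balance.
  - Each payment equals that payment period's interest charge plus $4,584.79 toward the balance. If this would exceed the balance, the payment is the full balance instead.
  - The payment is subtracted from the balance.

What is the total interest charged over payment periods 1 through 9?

$1,473.39

Payment period 1: opening $40,927.22; interest $163.71 → $41,090.93; payment $4,748.50; balance $36,342.43
Payment period 2: opening $36,342.43; interest $163.71 → $36,506.14; payment $4,748.50; balance $31,757.64
Payment period 3: opening $31,757.64; interest $163.71 → $31,921.35; payment $4,748.50; balance $27,172.85
Payment period 4: opening $27,172.85; interest $163.71 → $27,336.56; payment $4,748.50; balance $22,588.06
Payment period 5: opening $22,588.06; interest $163.71 → $22,751.77; payment $4,748.50; balance $18,003.27
Payment period 6: opening $18,003.27; interest $163.71 → $18,166.98; payment $4,748.50; balance $13,418.48
Payment period 7: opening $13,418.48; interest $163.71 → $13,582.19; payment $4,748.50; balance $8,833.69
Payment period 8: opening $8,833.69; interest $163.71 → $8,997.40; payment $4,748.50; balance $4,248.90
Payment period 9: opening $4,248.90; interest $163.71 → $4,412.61; payment $4,412.61; balance $0.00
Total interest: $163.71 + $163.71 + $163.71 + $163.71 + $163.71 + $163.71 + $163.71 + $163.71 + $163.71 = $1,473.39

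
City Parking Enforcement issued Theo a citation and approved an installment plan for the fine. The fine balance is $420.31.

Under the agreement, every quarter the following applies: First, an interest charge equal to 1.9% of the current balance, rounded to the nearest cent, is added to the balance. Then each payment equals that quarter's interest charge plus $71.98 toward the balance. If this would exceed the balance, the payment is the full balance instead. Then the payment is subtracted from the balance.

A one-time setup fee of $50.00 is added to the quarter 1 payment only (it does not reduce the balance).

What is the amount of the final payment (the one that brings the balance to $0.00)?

Quarter 1: opening $420.31; interest $7.99 → $428.30; payment $79.97 (+ $50.00 fee); balance $348.33
Quarter 2: opening $348.33; interest $6.62 → $354.95; payment $78.60; balance $276.35
Quarter 3: opening $276.35; interest $5.25 → $281.60; payment $77.23; balance $204.37
Quarter 4: opening $204.37; interest $3.88 → $208.25; payment $75.86; balance $132.39
Quarter 5: opening $132.39; interest $2.52 → $134.91; payment $74.50; balance $60.41
Quarter 6: opening $60.41; interest $1.15 → $61.56; payment $61.56; balance $0.00

$61.56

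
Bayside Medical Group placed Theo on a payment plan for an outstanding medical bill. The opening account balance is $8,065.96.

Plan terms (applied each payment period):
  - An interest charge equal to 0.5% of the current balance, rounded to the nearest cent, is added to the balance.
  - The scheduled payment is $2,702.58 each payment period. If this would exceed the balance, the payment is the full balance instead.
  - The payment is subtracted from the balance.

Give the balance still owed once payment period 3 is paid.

# | Opening | Interest | Payment | End bal
1 | $8,065.96 | $40.33 | $2,702.58 | $5,403.71
2 | $5,403.71 | $27.02 | $2,702.58 | $2,728.15
3 | $2,728.15 | $13.64 | $2,702.58 | $39.21

$39.21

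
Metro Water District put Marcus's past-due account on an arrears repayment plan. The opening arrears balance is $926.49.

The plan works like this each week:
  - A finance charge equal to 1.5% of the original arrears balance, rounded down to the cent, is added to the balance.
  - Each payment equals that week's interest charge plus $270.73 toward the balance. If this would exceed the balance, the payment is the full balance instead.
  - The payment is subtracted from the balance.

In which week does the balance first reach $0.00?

Week 1: opening $926.49; interest $13.89 → $940.38; payment $284.62; balance $655.76
Week 2: opening $655.76; interest $13.89 → $669.65; payment $284.62; balance $385.03
Week 3: opening $385.03; interest $13.89 → $398.92; payment $284.62; balance $114.30
Week 4: opening $114.30; interest $13.89 → $128.19; payment $128.19; balance $0.00
Balance reaches $0.00 in week 4.

4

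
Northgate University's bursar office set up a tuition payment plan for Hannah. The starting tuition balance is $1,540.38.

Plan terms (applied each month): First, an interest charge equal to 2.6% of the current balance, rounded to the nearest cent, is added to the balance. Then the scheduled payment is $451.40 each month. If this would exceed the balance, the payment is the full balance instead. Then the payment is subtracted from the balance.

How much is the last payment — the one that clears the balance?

$281.08

Month 1: opening $1,540.38; interest $40.05 → $1,580.43; payment $451.40; balance $1,129.03
Month 2: opening $1,129.03; interest $29.35 → $1,158.38; payment $451.40; balance $706.98
Month 3: opening $706.98; interest $18.38 → $725.36; payment $451.40; balance $273.96
Month 4: opening $273.96; interest $7.12 → $281.08; payment $281.08; balance $0.00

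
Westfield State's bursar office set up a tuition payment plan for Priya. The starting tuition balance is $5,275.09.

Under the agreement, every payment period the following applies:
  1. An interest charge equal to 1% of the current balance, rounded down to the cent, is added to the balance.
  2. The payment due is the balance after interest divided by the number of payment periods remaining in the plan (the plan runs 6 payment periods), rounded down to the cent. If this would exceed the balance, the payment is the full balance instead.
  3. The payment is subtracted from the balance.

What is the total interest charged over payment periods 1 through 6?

$187.71

# | Opening | Interest | Payment | End bal
1 | $5,275.09 | $52.75 | $887.97 | $4,439.87
2 | $4,439.87 | $44.39 | $896.85 | $3,587.41
3 | $3,587.41 | $35.87 | $905.82 | $2,717.46
4 | $2,717.46 | $27.17 | $914.87 | $1,829.76
5 | $1,829.76 | $18.29 | $924.02 | $924.03
6 | $924.03 | $9.24 | $933.27 | $0.00
Total interest: $52.75 + $44.39 + $35.87 + $27.17 + $18.29 + $9.24 = $187.71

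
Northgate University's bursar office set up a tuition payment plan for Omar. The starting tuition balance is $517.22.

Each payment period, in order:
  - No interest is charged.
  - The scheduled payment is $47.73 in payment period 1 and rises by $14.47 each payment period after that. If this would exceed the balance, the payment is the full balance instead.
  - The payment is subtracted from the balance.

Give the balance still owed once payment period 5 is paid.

$133.87

Payment period 1: $517.22 − $47.73 → $469.49
Payment period 2: $469.49 − $62.20 → $407.29
Payment period 3: $407.29 − $76.67 → $330.62
Payment period 4: $330.62 − $91.14 → $239.48
Payment period 5: $239.48 − $105.61 → $133.87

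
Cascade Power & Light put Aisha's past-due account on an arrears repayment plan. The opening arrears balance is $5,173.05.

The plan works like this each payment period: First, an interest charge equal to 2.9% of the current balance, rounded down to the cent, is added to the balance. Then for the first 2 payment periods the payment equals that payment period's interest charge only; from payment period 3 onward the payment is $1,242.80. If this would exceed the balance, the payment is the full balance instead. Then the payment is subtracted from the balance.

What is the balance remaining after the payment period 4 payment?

$2,955.78

Payment period 1: $5,173.05 +$150.01 interest = $5,323.06; pay $150.01 → $5,173.05
Payment period 2: $5,173.05 +$150.01 interest = $5,323.06; pay $150.01 → $5,173.05
Payment period 3: $5,173.05 +$150.01 interest = $5,323.06; pay $1,242.80 → $4,080.26
Payment period 4: $4,080.26 +$118.32 interest = $4,198.58; pay $1,242.80 → $2,955.78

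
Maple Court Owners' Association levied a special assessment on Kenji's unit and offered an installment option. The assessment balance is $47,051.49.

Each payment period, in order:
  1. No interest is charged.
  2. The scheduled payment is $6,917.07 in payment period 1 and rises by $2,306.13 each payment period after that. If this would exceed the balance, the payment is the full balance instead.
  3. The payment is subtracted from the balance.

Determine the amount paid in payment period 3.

Payment period 1: opening $47,051.49; payment $6,917.07; balance $40,134.42
Payment period 2: opening $40,134.42; payment $9,223.20; balance $30,911.22
Payment period 3: opening $30,911.22; payment $11,529.33; balance $19,381.89

$11,529.33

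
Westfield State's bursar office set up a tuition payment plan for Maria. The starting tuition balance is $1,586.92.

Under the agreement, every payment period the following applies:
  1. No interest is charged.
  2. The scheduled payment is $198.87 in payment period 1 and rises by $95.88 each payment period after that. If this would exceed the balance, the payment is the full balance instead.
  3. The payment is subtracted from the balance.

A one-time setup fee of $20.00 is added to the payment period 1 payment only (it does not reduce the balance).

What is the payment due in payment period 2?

$294.75

Payment period 1: $1,586.92 − $198.87 (+ $20.00 fee) → $1,388.05
Payment period 2: $1,388.05 − $294.75 → $1,093.30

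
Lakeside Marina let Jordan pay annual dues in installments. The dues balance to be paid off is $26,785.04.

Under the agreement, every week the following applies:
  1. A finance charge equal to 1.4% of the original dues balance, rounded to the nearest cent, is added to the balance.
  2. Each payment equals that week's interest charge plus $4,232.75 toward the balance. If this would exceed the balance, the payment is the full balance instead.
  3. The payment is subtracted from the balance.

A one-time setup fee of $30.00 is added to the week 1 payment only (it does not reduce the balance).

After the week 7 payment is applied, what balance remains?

Week 1: opening $26,785.04; interest $374.99 → $27,160.03; payment $4,607.74 (+ $30.00 fee); balance $22,552.29
Week 2: opening $22,552.29; interest $374.99 → $22,927.28; payment $4,607.74; balance $18,319.54
Week 3: opening $18,319.54; interest $374.99 → $18,694.53; payment $4,607.74; balance $14,086.79
Week 4: opening $14,086.79; interest $374.99 → $14,461.78; payment $4,607.74; balance $9,854.04
Week 5: opening $9,854.04; interest $374.99 → $10,229.03; payment $4,607.74; balance $5,621.29
Week 6: opening $5,621.29; interest $374.99 → $5,996.28; payment $4,607.74; balance $1,388.54
Week 7: opening $1,388.54; interest $374.99 → $1,763.53; payment $1,763.53; balance $0.00

$0.00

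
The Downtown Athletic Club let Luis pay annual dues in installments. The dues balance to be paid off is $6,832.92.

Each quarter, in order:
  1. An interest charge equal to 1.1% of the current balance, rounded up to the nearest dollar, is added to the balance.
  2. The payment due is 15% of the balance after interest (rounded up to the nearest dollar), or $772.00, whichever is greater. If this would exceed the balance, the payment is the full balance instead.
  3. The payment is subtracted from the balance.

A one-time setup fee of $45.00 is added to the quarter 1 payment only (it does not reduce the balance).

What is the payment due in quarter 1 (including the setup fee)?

Quarter 1: $6,832.92 +$76.00 interest = $6,908.92; pay $1,037.00 (+ $45.00 fee) → $5,871.92

$1,082.00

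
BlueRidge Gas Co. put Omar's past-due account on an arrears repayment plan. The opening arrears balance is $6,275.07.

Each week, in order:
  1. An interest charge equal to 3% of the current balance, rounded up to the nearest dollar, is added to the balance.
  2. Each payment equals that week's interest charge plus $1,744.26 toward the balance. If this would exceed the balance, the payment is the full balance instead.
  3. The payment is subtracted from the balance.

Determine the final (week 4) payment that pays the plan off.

Week 1: opening $6,275.07; interest $189.00 → $6,464.07; payment $1,933.26; balance $4,530.81
Week 2: opening $4,530.81; interest $136.00 → $4,666.81; payment $1,880.26; balance $2,786.55
Week 3: opening $2,786.55; interest $84.00 → $2,870.55; payment $1,828.26; balance $1,042.29
Week 4: opening $1,042.29; interest $32.00 → $1,074.29; payment $1,074.29; balance $0.00

$1,074.29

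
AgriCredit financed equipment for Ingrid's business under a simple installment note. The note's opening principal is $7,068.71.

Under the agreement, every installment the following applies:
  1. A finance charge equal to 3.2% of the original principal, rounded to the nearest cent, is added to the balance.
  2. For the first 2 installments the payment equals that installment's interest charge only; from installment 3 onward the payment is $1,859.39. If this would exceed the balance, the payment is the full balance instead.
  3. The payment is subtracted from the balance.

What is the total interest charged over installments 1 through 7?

Installment 1: $7,068.71 +$226.20 interest = $7,294.91; pay $226.20 → $7,068.71
Installment 2: $7,068.71 +$226.20 interest = $7,294.91; pay $226.20 → $7,068.71
Installment 3: $7,068.71 +$226.20 interest = $7,294.91; pay $1,859.39 → $5,435.52
Installment 4: $5,435.52 +$226.20 interest = $5,661.72; pay $1,859.39 → $3,802.33
Installment 5: $3,802.33 +$226.20 interest = $4,028.53; pay $1,859.39 → $2,169.14
Installment 6: $2,169.14 +$226.20 interest = $2,395.34; pay $1,859.39 → $535.95
Installment 7: $535.95 +$226.20 interest = $762.15; pay $762.15 → $0.00
Total interest: $226.20 + $226.20 + $226.20 + $226.20 + $226.20 + $226.20 + $226.20 = $1,583.40

$1,583.40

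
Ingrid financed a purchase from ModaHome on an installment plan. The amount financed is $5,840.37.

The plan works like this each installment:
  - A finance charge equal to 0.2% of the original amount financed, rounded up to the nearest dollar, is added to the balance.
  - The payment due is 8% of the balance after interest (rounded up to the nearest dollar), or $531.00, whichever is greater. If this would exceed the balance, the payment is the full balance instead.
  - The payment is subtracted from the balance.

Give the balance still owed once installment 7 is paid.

Installment 1: $5,840.37 +$12.00 interest = $5,852.37; pay $531.00 → $5,321.37
Installment 2: $5,321.37 +$12.00 interest = $5,333.37; pay $531.00 → $4,802.37
Installment 3: $4,802.37 +$12.00 interest = $4,814.37; pay $531.00 → $4,283.37
Installment 4: $4,283.37 +$12.00 interest = $4,295.37; pay $531.00 → $3,764.37
Installment 5: $3,764.37 +$12.00 interest = $3,776.37; pay $531.00 → $3,245.37
Installment 6: $3,245.37 +$12.00 interest = $3,257.37; pay $531.00 → $2,726.37
Installment 7: $2,726.37 +$12.00 interest = $2,738.37; pay $531.00 → $2,207.37

$2,207.37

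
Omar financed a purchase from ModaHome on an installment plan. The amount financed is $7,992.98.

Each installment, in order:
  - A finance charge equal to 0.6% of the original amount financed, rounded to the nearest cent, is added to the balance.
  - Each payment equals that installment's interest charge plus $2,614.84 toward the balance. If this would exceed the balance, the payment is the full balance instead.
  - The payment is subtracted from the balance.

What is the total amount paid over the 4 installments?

Installment 1: opening $7,992.98; interest $47.96 → $8,040.94; payment $2,662.80; balance $5,378.14
Installment 2: opening $5,378.14; interest $47.96 → $5,426.10; payment $2,662.80; balance $2,763.30
Installment 3: opening $2,763.30; interest $47.96 → $2,811.26; payment $2,662.80; balance $148.46
Installment 4: opening $148.46; interest $47.96 → $196.42; payment $196.42; balance $0.00
Total paid: $8,184.82

$8,184.82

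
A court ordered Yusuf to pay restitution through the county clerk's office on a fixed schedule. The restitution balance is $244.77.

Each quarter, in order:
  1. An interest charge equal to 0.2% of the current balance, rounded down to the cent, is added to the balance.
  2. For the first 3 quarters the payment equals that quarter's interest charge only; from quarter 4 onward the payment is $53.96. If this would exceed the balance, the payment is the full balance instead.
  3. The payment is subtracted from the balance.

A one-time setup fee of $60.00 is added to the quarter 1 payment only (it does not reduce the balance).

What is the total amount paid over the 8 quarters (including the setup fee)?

$307.56

Quarter 1: opening $244.77; interest $0.48 → $245.25; payment $0.48 (+ $60.00 fee); balance $244.77
Quarter 2: opening $244.77; interest $0.48 → $245.25; payment $0.48; balance $244.77
Quarter 3: opening $244.77; interest $0.48 → $245.25; payment $0.48; balance $244.77
Quarter 4: opening $244.77; interest $0.48 → $245.25; payment $53.96; balance $191.29
Quarter 5: opening $191.29; interest $0.38 → $191.67; payment $53.96; balance $137.71
Quarter 6: opening $137.71; interest $0.27 → $137.98; payment $53.96; balance $84.02
Quarter 7: opening $84.02; interest $0.16 → $84.18; payment $53.96; balance $30.22
Quarter 8: opening $30.22; interest $0.06 → $30.28; payment $30.28; balance $0.00
Total paid: $307.56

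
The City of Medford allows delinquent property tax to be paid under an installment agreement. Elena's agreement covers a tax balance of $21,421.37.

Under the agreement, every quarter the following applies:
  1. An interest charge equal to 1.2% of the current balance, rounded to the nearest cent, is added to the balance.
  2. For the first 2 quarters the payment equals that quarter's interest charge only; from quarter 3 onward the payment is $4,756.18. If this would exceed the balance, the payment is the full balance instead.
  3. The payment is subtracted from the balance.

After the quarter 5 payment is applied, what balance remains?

$7,761.39

Quarter 1: opening $21,421.37; interest $257.06 → $21,678.43; payment $257.06; balance $21,421.37
Quarter 2: opening $21,421.37; interest $257.06 → $21,678.43; payment $257.06; balance $21,421.37
Quarter 3: opening $21,421.37; interest $257.06 → $21,678.43; payment $4,756.18; balance $16,922.25
Quarter 4: opening $16,922.25; interest $203.07 → $17,125.32; payment $4,756.18; balance $12,369.14
Quarter 5: opening $12,369.14; interest $148.43 → $12,517.57; payment $4,756.18; balance $7,761.39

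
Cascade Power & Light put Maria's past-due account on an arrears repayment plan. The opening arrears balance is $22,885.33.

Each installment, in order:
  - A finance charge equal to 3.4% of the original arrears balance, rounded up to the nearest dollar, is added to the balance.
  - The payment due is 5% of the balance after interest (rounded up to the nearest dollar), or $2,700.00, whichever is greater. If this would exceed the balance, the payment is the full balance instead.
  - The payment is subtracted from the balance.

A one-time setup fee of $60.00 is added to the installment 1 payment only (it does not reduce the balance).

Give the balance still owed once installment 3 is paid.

$17,122.33

Installment 1: $22,885.33 +$779.00 interest = $23,664.33; pay $2,700.00 (+ $60.00 fee) → $20,964.33
Installment 2: $20,964.33 +$779.00 interest = $21,743.33; pay $2,700.00 → $19,043.33
Installment 3: $19,043.33 +$779.00 interest = $19,822.33; pay $2,700.00 → $17,122.33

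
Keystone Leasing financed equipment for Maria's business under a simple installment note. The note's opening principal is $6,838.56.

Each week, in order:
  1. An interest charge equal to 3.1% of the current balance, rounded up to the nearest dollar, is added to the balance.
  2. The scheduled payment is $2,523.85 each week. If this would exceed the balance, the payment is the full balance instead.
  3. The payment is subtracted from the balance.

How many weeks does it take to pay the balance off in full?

Week 1: opening $6,838.56; interest $212.00 → $7,050.56; payment $2,523.85; balance $4,526.71
Week 2: opening $4,526.71; interest $141.00 → $4,667.71; payment $2,523.85; balance $2,143.86
Week 3: opening $2,143.86; interest $67.00 → $2,210.86; payment $2,210.86; balance $0.00
Balance reaches $0.00 in week 3.

3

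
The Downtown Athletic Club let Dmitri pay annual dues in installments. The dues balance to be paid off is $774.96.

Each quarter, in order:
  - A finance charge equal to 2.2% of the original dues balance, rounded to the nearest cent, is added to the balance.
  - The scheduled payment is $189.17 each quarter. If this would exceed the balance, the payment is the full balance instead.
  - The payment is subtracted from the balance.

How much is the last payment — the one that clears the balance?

$103.53

# | Opening | Interest | Payment | End bal
1 | $774.96 | $17.05 | $189.17 | $602.84
2 | $602.84 | $17.05 | $189.17 | $430.72
3 | $430.72 | $17.05 | $189.17 | $258.60
4 | $258.60 | $17.05 | $189.17 | $86.48
5 | $86.48 | $17.05 | $103.53 | $0.00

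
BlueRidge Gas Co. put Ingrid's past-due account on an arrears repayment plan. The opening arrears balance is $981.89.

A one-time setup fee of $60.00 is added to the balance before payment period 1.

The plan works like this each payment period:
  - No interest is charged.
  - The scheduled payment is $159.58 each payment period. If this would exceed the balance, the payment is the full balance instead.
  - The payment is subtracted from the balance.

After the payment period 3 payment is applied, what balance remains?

$563.15

Payment period 1: $1,041.89 − $159.58 → $882.31
Payment period 2: $882.31 − $159.58 → $722.73
Payment period 3: $722.73 − $159.58 → $563.15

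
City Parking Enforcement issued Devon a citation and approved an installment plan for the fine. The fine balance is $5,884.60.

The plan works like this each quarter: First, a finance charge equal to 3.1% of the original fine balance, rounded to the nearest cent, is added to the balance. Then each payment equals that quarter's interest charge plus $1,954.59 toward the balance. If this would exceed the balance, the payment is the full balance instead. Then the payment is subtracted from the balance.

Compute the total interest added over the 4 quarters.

$729.68

Quarter 1: $5,884.60 +$182.42 interest = $6,067.02; pay $2,137.01 → $3,930.01
Quarter 2: $3,930.01 +$182.42 interest = $4,112.43; pay $2,137.01 → $1,975.42
Quarter 3: $1,975.42 +$182.42 interest = $2,157.84; pay $2,137.01 → $20.83
Quarter 4: $20.83 +$182.42 interest = $203.25; pay $203.25 → $0.00
Total interest: $182.42 + $182.42 + $182.42 + $182.42 = $729.68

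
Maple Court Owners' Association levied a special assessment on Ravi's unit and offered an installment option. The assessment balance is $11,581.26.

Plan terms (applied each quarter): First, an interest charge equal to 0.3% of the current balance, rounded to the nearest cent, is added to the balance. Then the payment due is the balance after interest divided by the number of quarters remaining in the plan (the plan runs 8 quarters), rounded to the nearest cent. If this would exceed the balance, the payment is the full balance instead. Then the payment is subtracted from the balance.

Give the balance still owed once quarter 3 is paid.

Quarter 1: $11,581.26 +$34.74 interest = $11,616.00; pay $1,452.00 → $10,164.00
Quarter 2: $10,164.00 +$30.49 interest = $10,194.49; pay $1,456.36 → $8,738.13
Quarter 3: $8,738.13 +$26.21 interest = $8,764.34; pay $1,460.72 → $7,303.62

$7,303.62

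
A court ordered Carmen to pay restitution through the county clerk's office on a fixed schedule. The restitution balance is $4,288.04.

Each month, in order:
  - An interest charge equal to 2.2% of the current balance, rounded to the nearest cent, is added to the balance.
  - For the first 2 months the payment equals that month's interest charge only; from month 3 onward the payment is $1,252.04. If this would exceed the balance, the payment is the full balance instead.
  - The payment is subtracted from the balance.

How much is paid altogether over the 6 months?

$4,699.01

# | Opening | Interest | Payment | End bal
1 | $4,288.04 | $94.34 | $94.34 | $4,288.04
2 | $4,288.04 | $94.34 | $94.34 | $4,288.04
3 | $4,288.04 | $94.34 | $1,252.04 | $3,130.34
4 | $3,130.34 | $68.87 | $1,252.04 | $1,947.17
5 | $1,947.17 | $42.84 | $1,252.04 | $737.97
6 | $737.97 | $16.24 | $754.21 | $0.00
Total paid: $4,699.01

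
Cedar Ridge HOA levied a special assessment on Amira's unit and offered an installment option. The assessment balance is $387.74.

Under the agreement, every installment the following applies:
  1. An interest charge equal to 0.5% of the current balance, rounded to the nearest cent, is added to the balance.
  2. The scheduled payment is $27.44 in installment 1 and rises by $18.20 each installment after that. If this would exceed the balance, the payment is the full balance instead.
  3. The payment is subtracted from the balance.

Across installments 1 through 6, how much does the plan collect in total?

$395.62

Installment 1: opening $387.74; interest $1.94 → $389.68; payment $27.44; balance $362.24
Installment 2: opening $362.24; interest $1.81 → $364.05; payment $45.64; balance $318.41
Installment 3: opening $318.41; interest $1.59 → $320.00; payment $63.84; balance $256.16
Installment 4: opening $256.16; interest $1.28 → $257.44; payment $82.04; balance $175.40
Installment 5: opening $175.40; interest $0.88 → $176.28; payment $100.24; balance $76.04
Installment 6: opening $76.04; interest $0.38 → $76.42; payment $76.42; balance $0.00
Total paid: $395.62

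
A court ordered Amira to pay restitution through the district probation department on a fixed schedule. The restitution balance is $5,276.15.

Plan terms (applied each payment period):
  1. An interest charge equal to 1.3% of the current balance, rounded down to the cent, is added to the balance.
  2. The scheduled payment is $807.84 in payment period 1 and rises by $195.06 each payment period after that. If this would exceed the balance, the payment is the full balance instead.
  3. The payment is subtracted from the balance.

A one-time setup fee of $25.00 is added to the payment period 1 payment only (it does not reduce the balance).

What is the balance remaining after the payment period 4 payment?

$1,080.42

Payment period 1: $5,276.15 +$68.58 interest = $5,344.73; pay $807.84 (+ $25.00 fee) → $4,536.89
Payment period 2: $4,536.89 +$58.97 interest = $4,595.86; pay $1,002.90 → $3,592.96
Payment period 3: $3,592.96 +$46.70 interest = $3,639.66; pay $1,197.96 → $2,441.70
Payment period 4: $2,441.70 +$31.74 interest = $2,473.44; pay $1,393.02 → $1,080.42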